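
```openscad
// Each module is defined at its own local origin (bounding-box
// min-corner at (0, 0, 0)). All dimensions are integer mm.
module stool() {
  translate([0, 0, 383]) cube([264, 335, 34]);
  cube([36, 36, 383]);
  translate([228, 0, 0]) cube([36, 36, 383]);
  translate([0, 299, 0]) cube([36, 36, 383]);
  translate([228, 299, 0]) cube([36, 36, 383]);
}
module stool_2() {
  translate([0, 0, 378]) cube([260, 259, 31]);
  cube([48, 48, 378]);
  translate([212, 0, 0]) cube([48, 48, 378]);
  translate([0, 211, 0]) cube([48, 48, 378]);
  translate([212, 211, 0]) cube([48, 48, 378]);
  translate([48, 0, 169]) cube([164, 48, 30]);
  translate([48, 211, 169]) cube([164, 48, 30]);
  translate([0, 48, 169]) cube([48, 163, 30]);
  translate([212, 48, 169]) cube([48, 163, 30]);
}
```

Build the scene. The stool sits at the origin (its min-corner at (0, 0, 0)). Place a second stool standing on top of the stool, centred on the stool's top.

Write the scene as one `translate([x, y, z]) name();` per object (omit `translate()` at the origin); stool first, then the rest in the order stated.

stool();
translate([2, 38, 417]) stool_2();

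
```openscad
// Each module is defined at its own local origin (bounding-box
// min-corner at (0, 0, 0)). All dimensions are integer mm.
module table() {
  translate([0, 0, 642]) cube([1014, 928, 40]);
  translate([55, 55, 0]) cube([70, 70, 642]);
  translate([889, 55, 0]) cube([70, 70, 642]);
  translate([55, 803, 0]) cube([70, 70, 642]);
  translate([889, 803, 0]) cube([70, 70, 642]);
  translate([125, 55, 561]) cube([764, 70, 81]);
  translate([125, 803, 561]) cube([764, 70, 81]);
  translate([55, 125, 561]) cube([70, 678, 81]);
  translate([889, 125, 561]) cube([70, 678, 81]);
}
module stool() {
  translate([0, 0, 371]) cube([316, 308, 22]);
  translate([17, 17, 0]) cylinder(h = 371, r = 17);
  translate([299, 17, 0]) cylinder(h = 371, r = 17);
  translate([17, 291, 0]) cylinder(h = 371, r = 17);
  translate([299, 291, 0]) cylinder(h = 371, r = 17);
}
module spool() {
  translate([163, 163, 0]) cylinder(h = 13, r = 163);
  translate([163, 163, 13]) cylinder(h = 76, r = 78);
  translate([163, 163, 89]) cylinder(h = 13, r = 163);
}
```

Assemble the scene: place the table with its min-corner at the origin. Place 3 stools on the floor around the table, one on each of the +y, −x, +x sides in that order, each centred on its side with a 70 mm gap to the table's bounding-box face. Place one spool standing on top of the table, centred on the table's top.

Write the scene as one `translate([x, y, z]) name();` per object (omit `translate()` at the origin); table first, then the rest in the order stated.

table();
translate([349, 998, 0]) stool();
translate([-386, 310, 0]) stool();
translate([1084, 310, 0]) stool();
translate([344, 301, 682]) spool();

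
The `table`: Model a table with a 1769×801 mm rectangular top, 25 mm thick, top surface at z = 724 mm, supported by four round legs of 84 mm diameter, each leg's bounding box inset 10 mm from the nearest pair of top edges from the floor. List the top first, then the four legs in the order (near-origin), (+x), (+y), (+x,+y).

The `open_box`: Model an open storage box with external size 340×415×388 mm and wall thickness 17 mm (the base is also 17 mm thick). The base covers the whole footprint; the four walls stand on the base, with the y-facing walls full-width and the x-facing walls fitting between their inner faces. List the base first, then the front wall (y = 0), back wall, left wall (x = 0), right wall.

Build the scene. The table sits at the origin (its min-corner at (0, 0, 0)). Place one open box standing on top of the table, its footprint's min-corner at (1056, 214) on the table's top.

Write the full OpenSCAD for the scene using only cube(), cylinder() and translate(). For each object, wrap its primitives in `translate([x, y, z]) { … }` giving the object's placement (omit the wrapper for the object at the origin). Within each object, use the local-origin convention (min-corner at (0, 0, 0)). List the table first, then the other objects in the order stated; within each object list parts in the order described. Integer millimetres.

translate([0, 0, 699]) cube([1769, 801, 25]);
translate([52, 52, 0]) cylinder(h = 699, r = 42);
translate([1717, 52, 0]) cylinder(h = 699, r = 42);
translate([52, 749, 0]) cylinder(h = 699, r = 42);
translate([1717, 749, 0]) cylinder(h = 699, r = 42);
translate([1056, 214, 724]) {
  cube([340, 415, 17]);
  translate([0, 0, 17]) cube([340, 17, 371]);
  translate([0, 398, 17]) cube([340, 17, 371]);
  translate([0, 17, 17]) cube([17, 381, 371]);
  translate([323, 17, 17]) cube([17, 381, 371]);
}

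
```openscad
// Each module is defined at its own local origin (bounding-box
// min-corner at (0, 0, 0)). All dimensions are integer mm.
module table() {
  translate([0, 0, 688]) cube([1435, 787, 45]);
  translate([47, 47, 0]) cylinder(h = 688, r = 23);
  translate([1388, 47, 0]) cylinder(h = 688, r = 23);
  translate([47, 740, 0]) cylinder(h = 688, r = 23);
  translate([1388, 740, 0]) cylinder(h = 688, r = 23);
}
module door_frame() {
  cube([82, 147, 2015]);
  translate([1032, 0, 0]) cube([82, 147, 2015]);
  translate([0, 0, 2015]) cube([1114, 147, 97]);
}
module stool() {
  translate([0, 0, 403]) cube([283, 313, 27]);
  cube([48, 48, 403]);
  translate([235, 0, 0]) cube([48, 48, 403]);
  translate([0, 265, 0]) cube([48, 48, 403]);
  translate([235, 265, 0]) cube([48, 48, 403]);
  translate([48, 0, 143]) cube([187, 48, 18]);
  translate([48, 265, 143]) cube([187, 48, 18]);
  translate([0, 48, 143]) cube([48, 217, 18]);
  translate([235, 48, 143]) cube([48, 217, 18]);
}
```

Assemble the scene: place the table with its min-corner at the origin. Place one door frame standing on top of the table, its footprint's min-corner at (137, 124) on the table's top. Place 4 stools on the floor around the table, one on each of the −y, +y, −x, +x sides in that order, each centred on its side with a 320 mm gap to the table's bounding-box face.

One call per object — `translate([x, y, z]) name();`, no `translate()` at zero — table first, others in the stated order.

table();
translate([137, 124, 733]) door_frame();
translate([576, -633, 0]) stool();
translate([576, 1107, 0]) stool();
translate([-603, 237, 0]) stool();
translate([1755, 237, 0]) stool();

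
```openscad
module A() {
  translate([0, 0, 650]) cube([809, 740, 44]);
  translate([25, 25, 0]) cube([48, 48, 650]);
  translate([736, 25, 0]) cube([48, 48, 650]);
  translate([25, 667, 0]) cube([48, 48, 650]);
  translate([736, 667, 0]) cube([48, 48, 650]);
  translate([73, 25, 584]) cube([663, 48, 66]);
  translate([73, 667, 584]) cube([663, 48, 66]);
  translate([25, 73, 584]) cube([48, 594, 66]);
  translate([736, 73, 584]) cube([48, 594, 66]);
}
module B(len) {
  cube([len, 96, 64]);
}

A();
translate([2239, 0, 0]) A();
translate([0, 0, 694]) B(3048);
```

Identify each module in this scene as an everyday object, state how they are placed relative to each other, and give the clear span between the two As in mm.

Second table starts at x = 2239; first ends at x = 809; clear span = 2239 − 809 = 1430 mm.

A is a table. B is a beam. A beam spans the tops of two tables. The clear span between the two tables is 1430 mm.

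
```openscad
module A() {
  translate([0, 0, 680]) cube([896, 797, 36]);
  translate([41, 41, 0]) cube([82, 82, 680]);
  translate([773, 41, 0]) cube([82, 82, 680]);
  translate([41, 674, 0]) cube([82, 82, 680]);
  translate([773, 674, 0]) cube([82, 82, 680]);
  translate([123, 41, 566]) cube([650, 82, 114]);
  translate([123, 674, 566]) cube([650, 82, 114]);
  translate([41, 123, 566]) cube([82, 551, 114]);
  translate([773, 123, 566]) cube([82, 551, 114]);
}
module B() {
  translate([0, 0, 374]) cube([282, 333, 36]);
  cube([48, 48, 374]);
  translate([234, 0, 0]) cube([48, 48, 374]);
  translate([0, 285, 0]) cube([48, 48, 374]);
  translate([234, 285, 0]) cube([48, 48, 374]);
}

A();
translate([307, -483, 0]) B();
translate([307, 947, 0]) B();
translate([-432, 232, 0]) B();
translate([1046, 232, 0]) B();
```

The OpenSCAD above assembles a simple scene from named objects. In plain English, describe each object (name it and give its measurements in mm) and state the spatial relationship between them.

A is a rectangular dining table. The top is 896×797×36 mm with its upper surface at z = 716 mm. It stands on four 82×82 mm square legs, each inset 41 mm from the nearest pair of top edges, running from the floor to the underside of the top. Four apron rails, 82 mm thick and 114 mm tall, run between adjacent legs with their top edges flush with the underside of the top and their outer faces flush with the legs' outer faces.

B is a simple wooden stool: a rectangular seat 282 mm (x) by 333 mm (y), 36 mm thick, top face at z = 410 mm, on four square legs, each 48×48 mm in cross-section. The legs rest on z = 0, each flush with a corner of the seat.

Four stools sit around the table at the −y, +y, −x, +x sides.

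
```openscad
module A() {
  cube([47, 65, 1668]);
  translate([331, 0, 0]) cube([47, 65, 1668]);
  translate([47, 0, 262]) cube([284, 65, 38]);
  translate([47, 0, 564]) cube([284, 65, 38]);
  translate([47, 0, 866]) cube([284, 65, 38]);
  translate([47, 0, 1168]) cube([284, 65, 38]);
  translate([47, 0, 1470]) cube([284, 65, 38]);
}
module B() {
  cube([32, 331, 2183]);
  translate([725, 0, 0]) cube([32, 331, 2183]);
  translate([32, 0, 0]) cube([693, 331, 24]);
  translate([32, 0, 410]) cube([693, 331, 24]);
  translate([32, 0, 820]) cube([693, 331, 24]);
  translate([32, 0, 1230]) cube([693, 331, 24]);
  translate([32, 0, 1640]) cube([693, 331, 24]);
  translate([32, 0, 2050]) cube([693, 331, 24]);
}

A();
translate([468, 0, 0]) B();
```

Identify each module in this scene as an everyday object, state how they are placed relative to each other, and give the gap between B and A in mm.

A is a ladder. B is a bookshelf. The bookshelf is on the floor beside the ladder on its +x side. The gap between the bookshelf and the ladder is 90 mm.

The bookshelf's nearest face is 90 mm from the ladder's +x face.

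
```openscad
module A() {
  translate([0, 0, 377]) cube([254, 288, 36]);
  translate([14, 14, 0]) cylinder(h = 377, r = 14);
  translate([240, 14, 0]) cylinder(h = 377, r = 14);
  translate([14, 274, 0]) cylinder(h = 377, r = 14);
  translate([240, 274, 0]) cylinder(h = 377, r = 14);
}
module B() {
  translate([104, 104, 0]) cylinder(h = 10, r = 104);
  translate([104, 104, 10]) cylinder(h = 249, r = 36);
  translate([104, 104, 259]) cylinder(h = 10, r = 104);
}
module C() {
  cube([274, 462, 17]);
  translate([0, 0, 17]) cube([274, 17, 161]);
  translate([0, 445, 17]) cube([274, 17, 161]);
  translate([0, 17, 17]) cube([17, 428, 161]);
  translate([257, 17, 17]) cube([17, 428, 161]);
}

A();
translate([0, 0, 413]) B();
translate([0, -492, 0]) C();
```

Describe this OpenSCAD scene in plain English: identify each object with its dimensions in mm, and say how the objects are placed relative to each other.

A is a four-legged stool. The seat is a 254×288×36 mm slab whose top surface is at z = 413 mm; four round legs, each 28 mm in diameter, run from the floor (z = 0) to the underside of the seat, each leg's axis is inset half a diameter from the nearest pair of seat edges (so the leg's bounding box is flush with the corner).

B is a spool: two coaxial disc flanges of radius 104 mm and thickness 10 mm, joined by a core cylinder of radius 36 mm and height 249 mm. The lower flange rests on z = 0 and the three cylinders share a vertical axis.

C is an open storage box with external size 274×462×178 mm and wall thickness 17 mm (the base is also 17 mm thick). The base covers the whole footprint; the four walls stand on the base, with the y-facing walls full-width and the x-facing walls fitting between their inner faces.

The spool is on top of the stool. The open box is on the floor beside the stool on its −y side.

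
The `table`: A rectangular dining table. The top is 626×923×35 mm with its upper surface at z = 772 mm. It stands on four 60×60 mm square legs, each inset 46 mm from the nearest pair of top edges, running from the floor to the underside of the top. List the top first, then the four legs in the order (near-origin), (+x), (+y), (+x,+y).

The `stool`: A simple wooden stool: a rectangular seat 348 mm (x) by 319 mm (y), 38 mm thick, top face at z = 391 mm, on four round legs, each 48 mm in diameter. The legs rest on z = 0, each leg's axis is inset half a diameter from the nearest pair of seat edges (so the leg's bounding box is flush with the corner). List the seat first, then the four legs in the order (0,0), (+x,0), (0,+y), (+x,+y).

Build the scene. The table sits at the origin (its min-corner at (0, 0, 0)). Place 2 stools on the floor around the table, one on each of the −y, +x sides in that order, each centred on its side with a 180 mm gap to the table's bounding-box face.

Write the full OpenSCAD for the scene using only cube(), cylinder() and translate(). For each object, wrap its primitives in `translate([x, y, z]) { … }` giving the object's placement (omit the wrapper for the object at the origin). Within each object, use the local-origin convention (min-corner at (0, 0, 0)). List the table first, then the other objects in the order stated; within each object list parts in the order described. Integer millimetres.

translate([0, 0, 737]) cube([626, 923, 35]);
translate([46, 46, 0]) cube([60, 60, 737]);
translate([520, 46, 0]) cube([60, 60, 737]);
translate([46, 817, 0]) cube([60, 60, 737]);
translate([520, 817, 0]) cube([60, 60, 737]);
translate([139, -499, 0]) {
  translate([0, 0, 353]) cube([348, 319, 38]);
  translate([24, 24, 0]) cylinder(h = 353, r = 24);
  translate([324, 24, 0]) cylinder(h = 353, r = 24);
  translate([24, 295, 0]) cylinder(h = 353, r = 24);
  translate([324, 295, 0]) cylinder(h = 353, r = 24);
}
translate([806, 302, 0]) {
  translate([0, 0, 353]) cube([348, 319, 38]);
  translate([24, 24, 0]) cylinder(h = 353, r = 24);
  translate([324, 24, 0]) cylinder(h = 353, r = 24);
  translate([24, 295, 0]) cylinder(h = 353, r = 24);
  translate([324, 295, 0]) cylinder(h = 353, r = 24);
}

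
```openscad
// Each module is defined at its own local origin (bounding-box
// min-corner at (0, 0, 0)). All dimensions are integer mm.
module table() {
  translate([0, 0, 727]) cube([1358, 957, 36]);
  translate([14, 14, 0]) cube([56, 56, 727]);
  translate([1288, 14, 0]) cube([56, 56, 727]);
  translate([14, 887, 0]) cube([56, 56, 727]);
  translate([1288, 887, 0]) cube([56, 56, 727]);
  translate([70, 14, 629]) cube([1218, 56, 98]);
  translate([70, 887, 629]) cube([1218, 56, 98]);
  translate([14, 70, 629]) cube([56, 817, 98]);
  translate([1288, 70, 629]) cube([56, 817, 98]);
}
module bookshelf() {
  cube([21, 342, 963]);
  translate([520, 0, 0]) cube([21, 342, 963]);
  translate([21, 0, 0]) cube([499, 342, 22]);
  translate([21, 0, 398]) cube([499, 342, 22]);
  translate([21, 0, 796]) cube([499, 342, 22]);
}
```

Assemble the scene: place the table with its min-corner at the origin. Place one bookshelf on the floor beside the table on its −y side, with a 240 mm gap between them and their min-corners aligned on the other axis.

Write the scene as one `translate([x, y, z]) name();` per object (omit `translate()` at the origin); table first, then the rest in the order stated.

table();
translate([0, -582, 0]) bookshelf();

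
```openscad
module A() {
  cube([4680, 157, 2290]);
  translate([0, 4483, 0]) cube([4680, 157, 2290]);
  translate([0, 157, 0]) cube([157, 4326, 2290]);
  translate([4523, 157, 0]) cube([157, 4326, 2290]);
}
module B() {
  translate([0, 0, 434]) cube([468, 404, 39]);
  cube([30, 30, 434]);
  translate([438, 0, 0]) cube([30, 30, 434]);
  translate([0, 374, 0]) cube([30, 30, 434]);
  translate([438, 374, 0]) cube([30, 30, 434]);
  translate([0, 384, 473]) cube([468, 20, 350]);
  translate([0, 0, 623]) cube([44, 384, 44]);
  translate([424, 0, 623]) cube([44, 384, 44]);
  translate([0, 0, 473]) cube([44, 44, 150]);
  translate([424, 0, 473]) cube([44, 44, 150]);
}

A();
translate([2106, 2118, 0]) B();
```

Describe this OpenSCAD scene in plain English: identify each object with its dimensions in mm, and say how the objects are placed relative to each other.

A is a box-shaped house frame (walls only): outside footprint 4680×4640 mm, wall height 2290 mm, wall thickness 157 mm. The two y-facing walls run the full x-width; the two x-facing walls fit between the inner faces of the y-facing walls.

B is a chair. The seat is a 468×404×39 mm slab with its top at z = 473 mm, on four 30×30 mm corner legs (flush with the seat edges, standing on z = 0). A flat backrest 20 mm thick, 350 mm tall, spans the full seat width and rises from the seat top along its +y edge, rear face flush with the rear of the seat. Two armrests of 44×44 mm section run along each side from the seat's front edge to the front of the backrest, top faces 194 mm above the seat top and outer faces flush with the seat's x-edges; a 44×44 mm post under the front of each armrest stands on the seat at the front corner.

The chair sits inside the house frame, centred.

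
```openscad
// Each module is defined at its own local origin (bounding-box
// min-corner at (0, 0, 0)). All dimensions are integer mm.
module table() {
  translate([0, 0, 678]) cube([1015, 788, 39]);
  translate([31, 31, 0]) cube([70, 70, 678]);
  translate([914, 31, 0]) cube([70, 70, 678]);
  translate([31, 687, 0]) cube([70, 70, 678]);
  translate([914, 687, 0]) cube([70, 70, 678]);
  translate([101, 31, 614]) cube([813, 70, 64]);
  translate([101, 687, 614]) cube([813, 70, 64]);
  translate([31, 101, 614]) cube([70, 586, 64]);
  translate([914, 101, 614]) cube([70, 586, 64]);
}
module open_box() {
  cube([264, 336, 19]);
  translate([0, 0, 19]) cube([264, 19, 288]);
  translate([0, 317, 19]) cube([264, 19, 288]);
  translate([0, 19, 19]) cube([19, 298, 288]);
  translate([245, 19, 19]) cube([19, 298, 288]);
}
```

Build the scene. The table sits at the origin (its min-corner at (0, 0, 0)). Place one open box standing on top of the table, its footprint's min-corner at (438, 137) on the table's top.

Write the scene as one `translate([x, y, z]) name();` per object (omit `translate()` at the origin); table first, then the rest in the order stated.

table();
translate([438, 137, 717]) open_box();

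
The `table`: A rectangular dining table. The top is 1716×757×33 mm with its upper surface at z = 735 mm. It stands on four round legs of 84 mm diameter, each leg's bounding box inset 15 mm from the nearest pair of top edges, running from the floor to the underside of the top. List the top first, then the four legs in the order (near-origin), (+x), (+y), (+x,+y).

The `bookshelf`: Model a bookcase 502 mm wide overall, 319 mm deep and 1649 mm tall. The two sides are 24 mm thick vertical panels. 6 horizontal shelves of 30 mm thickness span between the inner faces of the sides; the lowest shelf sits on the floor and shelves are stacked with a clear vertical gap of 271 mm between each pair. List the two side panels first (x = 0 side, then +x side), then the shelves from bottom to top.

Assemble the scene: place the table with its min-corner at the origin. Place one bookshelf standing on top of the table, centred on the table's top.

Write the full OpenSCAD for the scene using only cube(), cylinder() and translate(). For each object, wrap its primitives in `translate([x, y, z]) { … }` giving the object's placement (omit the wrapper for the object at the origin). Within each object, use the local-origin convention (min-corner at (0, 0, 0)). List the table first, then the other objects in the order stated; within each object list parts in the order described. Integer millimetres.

translate([0, 0, 702]) cube([1716, 757, 33]);
translate([57, 57, 0]) cylinder(h = 702, r = 42);
translate([1659, 57, 0]) cylinder(h = 702, r = 42);
translate([57, 700, 0]) cylinder(h = 702, r = 42);
translate([1659, 700, 0]) cylinder(h = 702, r = 42);
translate([607, 219, 735]) {
  cube([24, 319, 1649]);
  translate([478, 0, 0]) cube([24, 319, 1649]);
  translate([24, 0, 0]) cube([454, 319, 30]);
  translate([24, 0, 301]) cube([454, 319, 30]);
  translate([24, 0, 602]) cube([454, 319, 30]);
  translate([24, 0, 903]) cube([454, 319, 30]);
  translate([24, 0, 1204]) cube([454, 319, 30]);
  translate([24, 0, 1505]) cube([454, 319, 30]);
}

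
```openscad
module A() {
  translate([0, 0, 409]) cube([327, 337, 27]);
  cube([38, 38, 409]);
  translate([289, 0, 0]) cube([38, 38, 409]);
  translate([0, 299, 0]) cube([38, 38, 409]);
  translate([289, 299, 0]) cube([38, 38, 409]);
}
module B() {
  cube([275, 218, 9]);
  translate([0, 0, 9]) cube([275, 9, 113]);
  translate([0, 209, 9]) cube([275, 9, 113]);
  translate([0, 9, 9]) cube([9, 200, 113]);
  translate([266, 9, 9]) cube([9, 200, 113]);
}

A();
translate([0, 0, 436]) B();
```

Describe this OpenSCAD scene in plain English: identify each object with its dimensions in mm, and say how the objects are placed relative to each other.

A is a four-legged stool. The seat is a 327×337×27 mm slab whose top surface is at z = 436 mm; four square legs, each 38×38 mm in cross-section, run from the floor (z = 0) to the underside of the seat, each flush with a corner of the seat.

B is an open storage box with external size 275×218×122 mm and wall thickness 9 mm (the base is also 9 mm thick). The base covers the whole footprint; the four walls stand on the base, with the y-facing walls full-width and the x-facing walls fitting between their inner faces.

The open box is on top of the stool.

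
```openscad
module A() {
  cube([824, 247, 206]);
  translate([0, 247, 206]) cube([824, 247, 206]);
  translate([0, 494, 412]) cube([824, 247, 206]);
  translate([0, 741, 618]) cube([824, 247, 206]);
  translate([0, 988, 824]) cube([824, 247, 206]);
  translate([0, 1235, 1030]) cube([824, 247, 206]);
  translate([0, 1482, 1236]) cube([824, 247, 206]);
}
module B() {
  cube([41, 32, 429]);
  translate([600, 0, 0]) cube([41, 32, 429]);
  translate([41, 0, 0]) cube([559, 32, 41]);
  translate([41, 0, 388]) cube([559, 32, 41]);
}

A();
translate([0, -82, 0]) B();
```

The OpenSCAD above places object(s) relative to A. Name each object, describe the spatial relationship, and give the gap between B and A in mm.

The picture frame's nearest face is 50 mm from the staircase's −y face.

A is a staircase. B is a picture frame. The picture frame is on the floor beside the staircase on its −y side. The gap between the picture frame and the staircase is 50 mm.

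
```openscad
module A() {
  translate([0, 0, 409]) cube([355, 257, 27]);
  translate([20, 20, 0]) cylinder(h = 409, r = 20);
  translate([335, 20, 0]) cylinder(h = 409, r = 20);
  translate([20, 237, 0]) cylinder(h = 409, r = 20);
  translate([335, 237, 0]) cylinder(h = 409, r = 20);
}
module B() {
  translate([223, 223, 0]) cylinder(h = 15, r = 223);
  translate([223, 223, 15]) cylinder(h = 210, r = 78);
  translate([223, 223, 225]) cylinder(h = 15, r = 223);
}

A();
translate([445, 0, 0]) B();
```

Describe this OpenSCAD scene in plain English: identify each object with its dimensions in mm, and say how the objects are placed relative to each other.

A is a simple wooden stool: a rectangular seat 355 mm (x) by 257 mm (y), 27 mm thick, top face at z = 436 mm, on four round legs, each 40 mm in diameter. The legs rest on z = 0, each leg's axis is inset half a diameter from the nearest pair of seat edges (so the leg's bounding box is flush with the corner).

B is a spool: two coaxial disc flanges of radius 223 mm and thickness 15 mm, joined by a core cylinder of radius 78 mm and height 210 mm. The lower flange rests on z = 0 and the three cylinders share a vertical axis.

The spool is on the floor beside the stool on its +x side.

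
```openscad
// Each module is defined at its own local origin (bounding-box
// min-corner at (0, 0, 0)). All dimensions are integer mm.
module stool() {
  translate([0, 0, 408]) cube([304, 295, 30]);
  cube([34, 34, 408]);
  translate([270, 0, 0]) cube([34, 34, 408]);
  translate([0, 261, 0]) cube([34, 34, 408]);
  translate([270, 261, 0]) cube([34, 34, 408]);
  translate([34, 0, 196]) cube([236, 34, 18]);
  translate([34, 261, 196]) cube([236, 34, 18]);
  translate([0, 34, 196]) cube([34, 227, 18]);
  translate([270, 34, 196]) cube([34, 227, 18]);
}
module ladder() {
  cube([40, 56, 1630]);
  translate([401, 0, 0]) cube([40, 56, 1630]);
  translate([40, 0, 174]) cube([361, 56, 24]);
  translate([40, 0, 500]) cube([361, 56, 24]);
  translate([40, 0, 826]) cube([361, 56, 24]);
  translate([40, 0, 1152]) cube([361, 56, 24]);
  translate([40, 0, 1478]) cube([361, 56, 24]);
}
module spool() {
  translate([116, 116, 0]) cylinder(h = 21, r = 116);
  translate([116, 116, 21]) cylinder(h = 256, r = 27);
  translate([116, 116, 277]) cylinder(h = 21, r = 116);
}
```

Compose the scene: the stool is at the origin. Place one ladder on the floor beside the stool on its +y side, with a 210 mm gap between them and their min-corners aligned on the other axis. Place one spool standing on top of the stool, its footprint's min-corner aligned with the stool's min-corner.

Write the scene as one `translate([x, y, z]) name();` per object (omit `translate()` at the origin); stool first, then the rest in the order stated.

stool();
translate([0, 505, 0]) ladder();
translate([0, 0, 438]) spool();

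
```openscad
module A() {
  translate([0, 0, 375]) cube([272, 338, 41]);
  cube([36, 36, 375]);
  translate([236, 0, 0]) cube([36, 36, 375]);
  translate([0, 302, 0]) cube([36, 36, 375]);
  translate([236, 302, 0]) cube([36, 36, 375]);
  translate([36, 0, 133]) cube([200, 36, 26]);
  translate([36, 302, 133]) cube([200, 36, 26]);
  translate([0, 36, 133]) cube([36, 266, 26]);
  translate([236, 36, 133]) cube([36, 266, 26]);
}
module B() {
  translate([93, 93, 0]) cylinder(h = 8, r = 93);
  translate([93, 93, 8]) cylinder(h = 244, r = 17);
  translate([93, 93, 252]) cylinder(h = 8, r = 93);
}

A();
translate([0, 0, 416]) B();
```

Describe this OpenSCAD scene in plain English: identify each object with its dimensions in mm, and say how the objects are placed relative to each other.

A is a simple wooden stool: a rectangular seat 272 mm (x) by 338 mm (y), 41 mm thick, top face at z = 416 mm, on four square legs, each 36×36 mm in cross-section. The legs rest on z = 0, each flush with a corner of the seat. Four stretchers, 36 mm wide and 26 mm tall, connect adjacent legs with their undersides at z = 133 mm, each running between the inner faces of the legs it joins and aligned with the legs' outer faces on the other axis.

B is a spool: two coaxial disc flanges of radius 93 mm and thickness 8 mm, joined by a core cylinder of radius 17 mm and height 244 mm. The lower flange rests on z = 0 and the three cylinders share a vertical axis.

The spool is on top of the stool.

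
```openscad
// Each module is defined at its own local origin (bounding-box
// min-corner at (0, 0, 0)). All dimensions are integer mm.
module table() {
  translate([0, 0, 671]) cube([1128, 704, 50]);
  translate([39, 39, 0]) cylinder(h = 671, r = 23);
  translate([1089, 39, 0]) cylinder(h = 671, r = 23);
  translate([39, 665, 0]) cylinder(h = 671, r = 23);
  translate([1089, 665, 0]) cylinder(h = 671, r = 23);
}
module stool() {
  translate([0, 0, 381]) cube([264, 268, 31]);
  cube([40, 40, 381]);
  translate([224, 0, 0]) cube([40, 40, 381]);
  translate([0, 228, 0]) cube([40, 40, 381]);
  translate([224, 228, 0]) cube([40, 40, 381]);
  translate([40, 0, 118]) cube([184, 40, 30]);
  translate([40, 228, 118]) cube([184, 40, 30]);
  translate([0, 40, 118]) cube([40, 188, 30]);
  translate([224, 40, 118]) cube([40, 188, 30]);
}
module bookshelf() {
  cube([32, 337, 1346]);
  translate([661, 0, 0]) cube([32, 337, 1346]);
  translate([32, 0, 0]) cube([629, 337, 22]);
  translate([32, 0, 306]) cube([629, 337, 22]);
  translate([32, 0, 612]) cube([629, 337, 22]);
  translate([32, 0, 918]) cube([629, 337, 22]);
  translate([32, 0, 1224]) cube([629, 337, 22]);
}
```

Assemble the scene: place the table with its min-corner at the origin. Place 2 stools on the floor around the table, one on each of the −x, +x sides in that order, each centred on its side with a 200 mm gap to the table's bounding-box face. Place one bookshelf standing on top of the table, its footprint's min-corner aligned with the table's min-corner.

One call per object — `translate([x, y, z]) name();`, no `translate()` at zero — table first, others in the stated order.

table();
translate([-464, 218, 0]) stool();
translate([1328, 218, 0]) stool();
translate([0, 0, 721]) bookshelf();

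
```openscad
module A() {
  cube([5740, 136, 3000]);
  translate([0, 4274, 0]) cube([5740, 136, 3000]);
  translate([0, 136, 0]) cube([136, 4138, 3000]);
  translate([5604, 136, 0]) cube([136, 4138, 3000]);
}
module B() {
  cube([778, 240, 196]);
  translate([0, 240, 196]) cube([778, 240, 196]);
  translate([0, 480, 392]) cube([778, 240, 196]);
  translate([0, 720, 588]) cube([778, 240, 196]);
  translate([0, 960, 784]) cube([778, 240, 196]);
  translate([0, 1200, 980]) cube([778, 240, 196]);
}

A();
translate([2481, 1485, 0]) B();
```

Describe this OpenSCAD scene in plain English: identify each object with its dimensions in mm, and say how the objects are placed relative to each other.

A is the wall frame of a small rectangular building: four walls, each 3000 mm tall and 136 mm thick, enclosing a footprint 5740 mm (x) by 4410 mm (y) outside-to-outside, with no floor or roof. The front and back walls (the −y and +y sides) span the full width; the two side walls fit between them.

B is a straight staircase of 6 solid steps. Each step is 778 mm wide (x), 240 mm deep (y, the going) and 196 mm tall (the rise). The first step rests on the floor; each subsequent step sits one going further in +y and one rise higher in +z, directly behind and above the previous step with no overlap.

The staircase sits inside the house frame, centred.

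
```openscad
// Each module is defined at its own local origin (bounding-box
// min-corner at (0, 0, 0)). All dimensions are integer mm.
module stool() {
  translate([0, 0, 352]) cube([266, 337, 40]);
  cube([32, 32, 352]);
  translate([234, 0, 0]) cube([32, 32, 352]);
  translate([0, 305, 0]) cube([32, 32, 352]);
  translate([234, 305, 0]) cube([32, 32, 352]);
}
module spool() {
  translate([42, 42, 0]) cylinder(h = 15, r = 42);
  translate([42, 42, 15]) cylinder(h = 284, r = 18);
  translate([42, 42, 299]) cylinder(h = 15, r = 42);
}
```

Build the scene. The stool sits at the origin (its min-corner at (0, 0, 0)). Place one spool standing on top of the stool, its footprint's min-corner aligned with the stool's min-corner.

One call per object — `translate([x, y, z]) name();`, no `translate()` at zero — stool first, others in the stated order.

stool();
translate([0, 0, 392]) spool();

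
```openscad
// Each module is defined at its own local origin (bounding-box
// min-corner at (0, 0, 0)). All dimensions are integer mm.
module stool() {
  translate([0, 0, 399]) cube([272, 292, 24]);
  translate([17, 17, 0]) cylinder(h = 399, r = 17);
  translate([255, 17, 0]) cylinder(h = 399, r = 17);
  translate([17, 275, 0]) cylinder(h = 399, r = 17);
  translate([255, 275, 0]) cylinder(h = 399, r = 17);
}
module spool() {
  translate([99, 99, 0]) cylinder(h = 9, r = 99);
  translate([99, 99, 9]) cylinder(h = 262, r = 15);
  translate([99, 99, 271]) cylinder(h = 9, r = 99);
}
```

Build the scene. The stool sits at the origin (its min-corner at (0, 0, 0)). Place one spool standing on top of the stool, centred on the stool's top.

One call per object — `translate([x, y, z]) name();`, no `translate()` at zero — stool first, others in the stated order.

stool();
translate([37, 47, 423]) spool();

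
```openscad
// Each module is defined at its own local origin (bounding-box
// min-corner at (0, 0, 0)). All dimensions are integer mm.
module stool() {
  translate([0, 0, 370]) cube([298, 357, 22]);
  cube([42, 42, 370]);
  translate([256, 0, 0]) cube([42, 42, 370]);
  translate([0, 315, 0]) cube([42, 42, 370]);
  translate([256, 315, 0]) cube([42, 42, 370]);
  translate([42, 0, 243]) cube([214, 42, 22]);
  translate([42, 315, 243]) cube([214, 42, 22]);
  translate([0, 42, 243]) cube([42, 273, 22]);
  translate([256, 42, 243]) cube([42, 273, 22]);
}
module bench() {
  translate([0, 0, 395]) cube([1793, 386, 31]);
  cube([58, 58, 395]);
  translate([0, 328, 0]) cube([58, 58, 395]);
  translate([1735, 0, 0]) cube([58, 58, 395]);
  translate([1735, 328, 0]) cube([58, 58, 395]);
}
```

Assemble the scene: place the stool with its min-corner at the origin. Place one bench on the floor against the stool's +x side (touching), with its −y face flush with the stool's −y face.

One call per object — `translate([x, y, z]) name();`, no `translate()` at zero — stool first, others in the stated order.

stool();
translate([298, 0, 0]) bench();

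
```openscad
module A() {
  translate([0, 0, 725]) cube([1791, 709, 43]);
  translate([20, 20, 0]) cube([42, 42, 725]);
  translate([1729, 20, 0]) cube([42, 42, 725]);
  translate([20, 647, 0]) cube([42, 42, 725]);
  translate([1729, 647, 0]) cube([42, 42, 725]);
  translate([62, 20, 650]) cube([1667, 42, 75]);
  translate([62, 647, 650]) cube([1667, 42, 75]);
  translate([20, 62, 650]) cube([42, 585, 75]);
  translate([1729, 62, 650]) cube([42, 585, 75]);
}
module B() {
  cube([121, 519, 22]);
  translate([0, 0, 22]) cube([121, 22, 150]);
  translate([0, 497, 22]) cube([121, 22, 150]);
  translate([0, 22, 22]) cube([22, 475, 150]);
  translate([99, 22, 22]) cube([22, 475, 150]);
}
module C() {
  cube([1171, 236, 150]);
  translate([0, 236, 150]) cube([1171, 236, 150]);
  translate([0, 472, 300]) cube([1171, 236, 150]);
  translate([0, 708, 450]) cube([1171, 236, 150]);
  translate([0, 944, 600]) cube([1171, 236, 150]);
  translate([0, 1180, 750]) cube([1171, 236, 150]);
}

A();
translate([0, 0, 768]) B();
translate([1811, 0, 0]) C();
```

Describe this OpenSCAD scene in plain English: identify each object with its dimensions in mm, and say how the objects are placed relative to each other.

A is a table with a 1791×709 mm rectangular top, 43 mm thick, top surface at z = 768 mm, supported by four 42×42 mm square legs, each inset 20 mm from the nearest pair of top edges, running from the floor. Four apron rails, 42 mm thick and 75 mm tall, run between adjacent legs with their top edges flush with the underside of the top and their outer faces flush with the legs' outer faces.

B is an open-topped rectangular box: outside dimensions 121×519×172 mm, with a uniform wall and base thickness of 22 mm. The base is a full 121×519 slab on the floor; four walls sit on top of the base. The front and back walls (the −y and +y sides) span the full width; the two side walls fit between them.

C is a straight staircase of 6 solid steps. Each step is 1171 mm wide (x), 236 mm deep (y, the going) and 150 mm tall (the rise). The first step rests on the floor; each subsequent step sits one going further in +y and one rise higher in +z, directly behind and above the previous step with no overlap.

The open box is on top of the table. The staircase is on the floor beside the table on its +x side.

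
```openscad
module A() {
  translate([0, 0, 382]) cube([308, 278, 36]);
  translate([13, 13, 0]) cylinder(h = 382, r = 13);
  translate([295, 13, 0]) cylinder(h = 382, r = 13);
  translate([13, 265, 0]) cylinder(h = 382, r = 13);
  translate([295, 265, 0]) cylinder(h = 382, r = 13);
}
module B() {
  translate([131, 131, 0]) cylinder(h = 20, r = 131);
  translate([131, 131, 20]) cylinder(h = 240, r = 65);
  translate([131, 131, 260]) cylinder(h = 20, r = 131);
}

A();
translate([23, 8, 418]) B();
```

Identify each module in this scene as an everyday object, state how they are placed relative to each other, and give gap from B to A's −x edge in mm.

A is a stool. B is a spool. The spool is on top of the stool, centred. The gap from the spool to the stool's −x edge is 23 mm.

The spool's min-x is at 23; the stool's min-x is 0; gap = 23 mm.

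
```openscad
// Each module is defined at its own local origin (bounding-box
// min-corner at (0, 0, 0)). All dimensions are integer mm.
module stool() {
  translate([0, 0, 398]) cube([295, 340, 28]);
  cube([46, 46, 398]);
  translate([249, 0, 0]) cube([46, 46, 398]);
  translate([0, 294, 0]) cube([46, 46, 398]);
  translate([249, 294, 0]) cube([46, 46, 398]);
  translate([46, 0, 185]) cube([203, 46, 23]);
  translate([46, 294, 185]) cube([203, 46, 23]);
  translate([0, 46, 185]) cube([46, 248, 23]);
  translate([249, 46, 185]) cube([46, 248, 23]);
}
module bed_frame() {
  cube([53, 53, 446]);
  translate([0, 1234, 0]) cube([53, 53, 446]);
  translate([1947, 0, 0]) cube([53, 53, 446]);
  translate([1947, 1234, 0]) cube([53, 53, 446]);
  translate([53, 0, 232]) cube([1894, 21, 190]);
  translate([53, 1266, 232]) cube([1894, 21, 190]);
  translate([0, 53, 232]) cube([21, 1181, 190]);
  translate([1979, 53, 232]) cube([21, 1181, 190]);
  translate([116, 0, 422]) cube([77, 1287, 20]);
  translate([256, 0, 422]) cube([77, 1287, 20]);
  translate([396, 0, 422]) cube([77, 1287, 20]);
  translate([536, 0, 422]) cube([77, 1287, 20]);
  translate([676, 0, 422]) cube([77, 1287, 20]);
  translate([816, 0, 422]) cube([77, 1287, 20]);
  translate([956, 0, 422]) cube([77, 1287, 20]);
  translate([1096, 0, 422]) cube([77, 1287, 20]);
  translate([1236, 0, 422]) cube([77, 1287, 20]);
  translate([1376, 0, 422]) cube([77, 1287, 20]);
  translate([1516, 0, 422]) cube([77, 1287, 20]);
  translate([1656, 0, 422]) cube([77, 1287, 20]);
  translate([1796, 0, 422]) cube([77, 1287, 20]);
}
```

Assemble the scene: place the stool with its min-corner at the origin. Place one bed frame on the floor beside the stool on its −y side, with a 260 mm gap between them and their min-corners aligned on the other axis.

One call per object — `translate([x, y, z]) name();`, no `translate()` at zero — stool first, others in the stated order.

stool();
translate([0, -1547, 0]) bed_frame();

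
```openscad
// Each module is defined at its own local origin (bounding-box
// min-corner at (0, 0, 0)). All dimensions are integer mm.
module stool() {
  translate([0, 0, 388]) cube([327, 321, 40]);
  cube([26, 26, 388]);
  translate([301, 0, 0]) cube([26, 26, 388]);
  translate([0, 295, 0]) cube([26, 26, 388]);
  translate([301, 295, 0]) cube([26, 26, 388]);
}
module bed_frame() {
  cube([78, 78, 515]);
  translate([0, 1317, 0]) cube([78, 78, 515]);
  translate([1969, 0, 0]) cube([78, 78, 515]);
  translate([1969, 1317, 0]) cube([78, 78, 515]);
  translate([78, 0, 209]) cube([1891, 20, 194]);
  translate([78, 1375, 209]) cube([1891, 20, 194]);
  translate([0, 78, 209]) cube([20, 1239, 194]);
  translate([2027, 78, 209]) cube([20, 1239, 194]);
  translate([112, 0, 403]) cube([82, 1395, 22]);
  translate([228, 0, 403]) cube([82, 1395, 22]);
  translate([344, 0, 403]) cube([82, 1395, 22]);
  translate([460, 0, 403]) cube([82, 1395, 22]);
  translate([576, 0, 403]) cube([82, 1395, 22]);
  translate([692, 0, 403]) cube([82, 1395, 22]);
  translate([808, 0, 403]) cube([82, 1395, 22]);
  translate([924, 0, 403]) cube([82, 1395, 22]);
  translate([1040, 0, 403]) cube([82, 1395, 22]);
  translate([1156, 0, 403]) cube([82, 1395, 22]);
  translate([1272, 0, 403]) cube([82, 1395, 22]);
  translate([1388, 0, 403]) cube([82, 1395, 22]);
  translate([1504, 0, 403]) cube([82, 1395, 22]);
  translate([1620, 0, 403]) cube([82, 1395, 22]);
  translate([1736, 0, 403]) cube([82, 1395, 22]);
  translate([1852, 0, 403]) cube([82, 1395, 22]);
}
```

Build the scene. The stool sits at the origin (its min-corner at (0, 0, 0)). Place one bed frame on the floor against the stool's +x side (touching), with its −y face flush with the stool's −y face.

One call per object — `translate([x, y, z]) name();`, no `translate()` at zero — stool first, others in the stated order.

stool();
translate([327, 0, 0]) bed_frame();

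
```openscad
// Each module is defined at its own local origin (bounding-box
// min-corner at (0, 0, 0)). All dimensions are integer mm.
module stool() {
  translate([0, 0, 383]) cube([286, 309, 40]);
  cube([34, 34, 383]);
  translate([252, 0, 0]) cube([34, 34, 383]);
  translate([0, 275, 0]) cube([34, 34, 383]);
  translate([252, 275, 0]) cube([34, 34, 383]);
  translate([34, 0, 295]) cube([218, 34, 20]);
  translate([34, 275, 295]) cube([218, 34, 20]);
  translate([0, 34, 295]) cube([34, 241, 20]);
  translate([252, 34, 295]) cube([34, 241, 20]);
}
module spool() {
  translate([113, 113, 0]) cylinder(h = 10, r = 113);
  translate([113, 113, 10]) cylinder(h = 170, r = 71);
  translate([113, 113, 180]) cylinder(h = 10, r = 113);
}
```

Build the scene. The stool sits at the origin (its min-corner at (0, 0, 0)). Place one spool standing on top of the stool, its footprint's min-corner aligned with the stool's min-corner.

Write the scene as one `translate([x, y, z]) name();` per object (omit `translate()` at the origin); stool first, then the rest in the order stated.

stool();
translate([0, 0, 423]) spool();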